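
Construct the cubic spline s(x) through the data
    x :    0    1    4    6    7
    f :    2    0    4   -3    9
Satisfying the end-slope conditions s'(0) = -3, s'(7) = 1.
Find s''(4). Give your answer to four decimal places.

Write M_i for s''(x_i). With h_i = 1, 3, 2, 1 and divided differences Δ_i = -2, 4/3, -7/2, 12, the continuity of s' gives the tridiagonal system
  1·M_0 + 8·M_1 + 3·M_2 = 6(Δ_1 - Δ_0) = 20
  3·M_1 + 10·M_2 + 2·M_3 = 6(Δ_2 - Δ_1) = -29
  2·M_2 + 6·M_3 + 1·M_4 = 6(Δ_3 - Δ_2) = 93
Clamped end conditions give two more equations: 2h_0·M_0 + h_0·M_1 = 6(Δ_0 - s'(0)) = 6 and h_3·M_3 + 2h_3·M_4 = 6(s'(7) - Δ_3) = -66.
Hence M_0 = -23/148, M_1 = 467/74, M_2 = -4489/444, M_3 = 2951/111, M_4 = -10277/222.

-10.1104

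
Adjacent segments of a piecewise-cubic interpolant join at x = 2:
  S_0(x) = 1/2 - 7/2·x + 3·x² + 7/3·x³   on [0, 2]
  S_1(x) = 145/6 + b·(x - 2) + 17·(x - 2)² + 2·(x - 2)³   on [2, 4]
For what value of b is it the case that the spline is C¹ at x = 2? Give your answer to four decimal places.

36.5000

S_0'(x) = -7/2 + 6·x + 7·x², so S_0'(2) = 73/2. On the right, S_1'(2) = b, so b = 73/2.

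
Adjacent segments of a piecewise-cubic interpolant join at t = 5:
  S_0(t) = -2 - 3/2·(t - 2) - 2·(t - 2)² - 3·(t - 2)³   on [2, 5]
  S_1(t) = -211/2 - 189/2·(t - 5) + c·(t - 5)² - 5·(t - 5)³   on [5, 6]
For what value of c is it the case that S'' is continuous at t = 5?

-29

S_0''(t) = -4 - 18·(t - 2), so S_0''(5) = -58. On the right, S_1''(5) = 2c, so c = -29.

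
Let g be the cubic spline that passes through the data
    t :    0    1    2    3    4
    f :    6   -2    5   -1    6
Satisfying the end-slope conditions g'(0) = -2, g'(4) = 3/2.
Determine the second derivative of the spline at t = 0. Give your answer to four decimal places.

-39.0893

With σ_i denoting the second derivative at x_i, h_i = 1, 1, 1, 1, and Δ_i = (y_(i+1) − y_i)/h_i = -8, 7, -6, 7:
  1·σ_0 + 4·σ_1 + 1·σ_2 = 6(Δ_1 - Δ_0) = 90
  1·σ_1 + 4·σ_2 + 1·σ_3 = 6(Δ_2 - Δ_1) = -78
  1·σ_2 + 4·σ_3 + 1·σ_4 = 6(Δ_3 - Δ_2) = 78
Clamped end conditions give two more equations: 2h_0·σ_0 + h_0·σ_1 = 6(Δ_0 - g'(0)) = -36 and h_3·σ_3 + 2h_3·σ_4 = 6(g'(4) - Δ_3) = -33.
Hence σ_0 = -2189/56, σ_1 = 1181/28, σ_2 = -317/8, σ_3 = 1073/28, σ_4 = -1997/56.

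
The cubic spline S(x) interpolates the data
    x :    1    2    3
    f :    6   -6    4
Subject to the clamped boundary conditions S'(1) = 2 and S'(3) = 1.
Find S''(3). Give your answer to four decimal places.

Write M_i for S''(x_i). With h_i = 1, 1 and divided differences Δ_i = -12, 10, the continuity of S' gives the tridiagonal system
  1·M_0 + 4·M_1 + 1·M_2 = 6(Δ_1 - Δ_0) = 132
Clamped end conditions give two more equations: 2h_0·M_0 + h_0·M_1 = 6(Δ_0 - S'(1)) = -84 and h_1·M_1 + 2h_1·M_2 = 6(S'(3) - Δ_1) = -54.
Forward elimination and back-substitution give M_0 = -151/2, M_1 = 67, M_2 = -121/2.

-60.5000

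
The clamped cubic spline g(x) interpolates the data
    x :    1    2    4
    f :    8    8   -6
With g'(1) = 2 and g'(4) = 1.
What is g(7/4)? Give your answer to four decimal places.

8.7031

Write M_i for g''(x_i). With h_i = 1, 2 and divided differences Δ_i = 0, -7, the continuity of g' gives the tridiagonal system
  1·M_0 + 6·M_1 + 2·M_2 = 6(Δ_1 - Δ_0) = -42
Clamped end conditions give two more equations: 2h_0·M_0 + h_0·M_1 = 6(Δ_0 - g'(1)) = -12 and h_1·M_1 + 2h_1·M_2 = 6(g'(4) - Δ_1) = 48.
Hence M_0 = 2/3, M_1 = -40/3, M_2 = 56/3.
On [1, 2], g(x) = 8 + 2·(x - 1) + 1/3·(x - 1)² - 7/3·(x - 1)³.
With (x - 1) = 3/4: g(7/4) = 557/64.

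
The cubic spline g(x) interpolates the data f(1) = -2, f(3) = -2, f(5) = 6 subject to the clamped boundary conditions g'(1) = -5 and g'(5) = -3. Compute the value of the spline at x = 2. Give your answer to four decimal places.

Write m_i for g''(x_i). With h_i = 2, 2 and divided differences Δ_i = 0, 4, the continuity of g' gives the tridiagonal system
  2·m_0 + 8·m_1 + 2·m_2 = 6(Δ_1 - Δ_0) = 24
Clamped end conditions give two more equations: 2h_0·m_0 + h_0·m_1 = 6(Δ_0 - g'(1)) = 30 and h_1·m_1 + 2h_1·m_2 = 6(g'(5) - Δ_1) = -42.
Hence m_0 = 5, m_1 = 5, m_2 = -13.
On [1, 3], g(x) = -2 - 5·(x - 1) + 5/2·(x - 1)² + 0·(x - 1)³.
With (x - 1) = 1: g(2) = -9/2.

-4.5000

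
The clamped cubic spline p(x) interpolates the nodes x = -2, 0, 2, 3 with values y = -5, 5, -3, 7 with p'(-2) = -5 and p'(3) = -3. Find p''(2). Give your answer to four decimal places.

Put σ_i = p'' at the i-th knot. Here h = (2, 2, 1) and Δ = (5, -4, 10), so the interior equations h_(i-1)·σ_(i-1) + 2(h_(i-1)+h_i)·σ_i + h_i·σ_(i+1) = 6(Δ_i − Δ_(i-1)) read
  2·σ_0 + 8·σ_1 + 2·σ_2 = 6(Δ_1 - Δ_0) = -54
  2·σ_1 + 6·σ_2 + 1·σ_3 = 6(Δ_2 - Δ_1) = 84
Clamped end conditions give two more equations: 2h_0·σ_0 + h_0·σ_1 = 6(Δ_0 - p'(-2)) = 60 and h_2·σ_2 + 2h_2·σ_3 = 6(p'(3) - Δ_2) = -78.
Forward elimination and back-substitution give σ_0 = 581/23, σ_1 = -472/23, σ_2 = 686/23, σ_3 = -1240/23.

29.8261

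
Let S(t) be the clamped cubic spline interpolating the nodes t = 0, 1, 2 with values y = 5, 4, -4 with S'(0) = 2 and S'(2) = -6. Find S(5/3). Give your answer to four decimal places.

-1.4630

Write M_i for S''(x_i). With h_i = 1, 1 and divided differences Δ_i = -1, -8, the continuity of S' gives the tridiagonal system
  1·M_0 + 4·M_1 + 1·M_2 = 6(Δ_1 - Δ_0) = -42
Clamped end conditions give two more equations: 2h_0·M_0 + h_0·M_1 = 6(Δ_0 - S'(0)) = -18 and h_1·M_1 + 2h_1·M_2 = 6(S'(2) - Δ_1) = 12.
Hence M_0 = -5/2, M_1 = -13, M_2 = 25/2.
On [1, 2], S(t) = 4 - 23/4·(t - 1) - 13/2·(t - 1)² + 17/4·(t - 1)³.
With (t - 1) = 2/3: S(5/3) = -79/54.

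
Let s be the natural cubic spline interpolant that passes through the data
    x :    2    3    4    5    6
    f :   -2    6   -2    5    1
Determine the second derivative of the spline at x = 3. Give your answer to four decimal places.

Write σ_i for s''(x_i). With h_i = 1, 1, 1, 1 and divided differences Δ_i = 8, -8, 7, -4, the continuity of s' gives the tridiagonal system
  1·σ_0 + 4·σ_1 + 1·σ_2 = 6(Δ_1 - Δ_0) = -96
  1·σ_1 + 4·σ_2 + 1·σ_3 = 6(Δ_2 - Δ_1) = 90
  1·σ_2 + 4·σ_3 + 1·σ_4 = 6(Δ_3 - Δ_2) = -66
Natural end conditions: σ_0 = σ_4 = 0.
Hence σ_0 = 0, σ_1 = -933/28, σ_2 = 261/7, σ_3 = -723/28, σ_4 = 0.

-33.3214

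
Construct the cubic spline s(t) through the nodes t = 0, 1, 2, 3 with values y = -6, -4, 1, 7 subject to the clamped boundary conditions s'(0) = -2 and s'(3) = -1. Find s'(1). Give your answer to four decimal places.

Put σ_i = s'' at the i-th knot. Here h = (1, 1, 1) and Δ = (2, 5, 6), so the interior equations h_(i-1)·σ_(i-1) + 2(h_(i-1)+h_i)·σ_i + h_i·σ_(i+1) = 6(Δ_i − Δ_(i-1)) read
  1·σ_0 + 4·σ_1 + 1·σ_2 = 6(Δ_1 - Δ_0) = 18
  1·σ_1 + 4·σ_2 + 1·σ_3 = 6(Δ_2 - Δ_1) = 6
Clamped end conditions give two more equations: 2h_0·σ_0 + h_0·σ_1 = 6(Δ_0 - s'(0)) = 24 and h_2·σ_2 + 2h_2·σ_3 = 6(s'(3) - Δ_2) = -42.
Solving: σ_0 = 184/15, σ_1 = -8/15, σ_2 = 118/15, σ_3 = -374/15.
On [1, 2], s'(t) = b_1 + 2c_1·(t - 1) + 3d_1·(t - 1)² with b_1 = Δ_1 - h_1(2σ_1 + σ_2)/6 = 58/15, c_1 = σ_1/2 = -4/15, d_1 = (σ_2 - σ_1)/(6h_1) = 7/5. So s'(1) = 58/15.

3.8667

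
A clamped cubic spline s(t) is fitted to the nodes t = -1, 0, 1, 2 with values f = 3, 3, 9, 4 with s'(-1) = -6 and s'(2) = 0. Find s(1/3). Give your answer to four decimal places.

Let σ_i = s''(x_i). Step sizes h_i = 1, 1, 1; slopes of the chords Δ_i = (y_(i+1) - y_i)/h_i = 0, 6, -5.
  1·σ_0 + 4·σ_1 + 1·σ_2 = 6(Δ_1 - Δ_0) = 36
  1·σ_1 + 4·σ_2 + 1·σ_3 = 6(Δ_2 - Δ_1) = -66
Clamped end conditions give two more equations: 2h_0·σ_0 + h_0·σ_1 = 6(Δ_0 - s'(-1)) = 36 and h_2·σ_2 + 2h_2·σ_3 = 6(s'(2) - Δ_2) = 30.
Forward elimination and back-substitution give σ_0 = 58/5, σ_1 = 64/5, σ_2 = -134/5, σ_3 = 142/5.
On [0, 1], s(t) = 3 + 31/5·t + 32/5·t² - 33/5·t³.
With t = 1/3: s(1/3) = 83/15.

5.5333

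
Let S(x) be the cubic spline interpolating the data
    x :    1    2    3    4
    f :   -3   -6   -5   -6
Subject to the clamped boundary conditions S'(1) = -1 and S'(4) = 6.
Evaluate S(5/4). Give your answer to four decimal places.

With M_i denoting the second derivative at x_i, h_i = 1, 1, 1, and Δ_i = (y_(i+1) − y_i)/h_i = -3, 1, -1:
  1·M_0 + 4·M_1 + 1·M_2 = 6(Δ_1 - Δ_0) = 24
  1·M_1 + 4·M_2 + 1·M_3 = 6(Δ_2 - Δ_1) = -12
Clamped end conditions give two more equations: 2h_0·M_0 + h_0·M_1 = 6(Δ_0 - S'(1)) = -12 and h_2·M_2 + 2h_2·M_3 = 6(S'(4) - Δ_2) = 42.
Solving the tridiagonal system: M_0 = -182/15, M_1 = 184/15, M_2 = -194/15, M_3 = 412/15.
On [1, 2], S(x) = -3 - 1·(x - 1) - 91/15·(x - 1)² + 61/15·(x - 1)³.
With (x - 1) = 1/4: S(5/4) = -1141/320.

-3.5656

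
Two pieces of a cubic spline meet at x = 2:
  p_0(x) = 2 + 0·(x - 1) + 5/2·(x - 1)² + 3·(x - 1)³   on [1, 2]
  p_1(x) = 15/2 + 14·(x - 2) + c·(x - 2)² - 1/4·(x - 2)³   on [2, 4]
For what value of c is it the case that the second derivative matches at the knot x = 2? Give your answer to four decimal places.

11.5000

p_0''(x) = 5 + 18·(x - 1), so p_0''(2) = 23. On the right, p_1''(2) = 2c, so c = 23/2.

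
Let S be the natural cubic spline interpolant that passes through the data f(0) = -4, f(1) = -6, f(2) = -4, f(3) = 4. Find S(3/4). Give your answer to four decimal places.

-5.7188

With M_i denoting the second derivative at x_i, h_i = 1, 1, 1, and Δ_i = (y_(i+1) − y_i)/h_i = -2, 2, 8:
  1·M_0 + 4·M_1 + 1·M_2 = 6(Δ_1 - Δ_0) = 24
  1·M_1 + 4·M_2 + 1·M_3 = 6(Δ_2 - Δ_1) = 36
Natural end conditions: M_0 = M_3 = 0.
Forward elimination and back-substitution give M_0 = 0, M_1 = 4, M_2 = 8, M_3 = 0.
On [0, 1], S(x) = -4 - 8/3·x + 0·x² + 2/3·x³.
With x = 3/4: S(3/4) = -183/32.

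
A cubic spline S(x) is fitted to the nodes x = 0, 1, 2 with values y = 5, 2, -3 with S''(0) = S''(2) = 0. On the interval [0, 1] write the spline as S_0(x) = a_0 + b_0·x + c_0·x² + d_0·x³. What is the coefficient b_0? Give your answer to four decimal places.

-2.5000

Write M_i for S''(x_i). With h_i = 1, 1 and divided differences Δ_i = -3, -5, the continuity of S' gives the tridiagonal system
  1·M_0 + 4·M_1 + 1·M_2 = 6(Δ_1 - Δ_0) = -12
Natural end conditions: M_0 = M_2 = 0.
Hence M_0 = 0, M_1 = -3, M_2 = 0.
On [0, 1], with S_0(x) = a_0 + b_0·x + c_0·x² + d_0·x³: c_0 = M_0/2 = 0, d_0 = (M_1 - M_0)/(6h_0) = -1/2, b_0 = Δ_0 - h_0(2M_0 + M_1)/6 = -5/2.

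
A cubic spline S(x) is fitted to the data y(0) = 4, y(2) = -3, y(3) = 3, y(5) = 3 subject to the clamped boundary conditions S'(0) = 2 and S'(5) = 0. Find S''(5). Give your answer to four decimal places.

Let M_i = S''(x_i). Step sizes h_i = 2, 1, 2; slopes of the chords Δ_i = (y_(i+1) - y_i)/h_i = -7/2, 6, 0.
  2·M_0 + 6·M_1 + 1·M_2 = 6(Δ_1 - Δ_0) = 57
  1·M_1 + 6·M_2 + 2·M_3 = 6(Δ_2 - Δ_1) = -36
Clamped end conditions give two more equations: 2h_0·M_0 + h_0·M_1 = 6(Δ_0 - S'(0)) = -33 and h_2·M_2 + 2h_2·M_3 = 6(S'(5) - Δ_2) = 0.
Forward elimination and back-substitution give M_0 = -533/32, M_1 = 269/16, M_2 = -169/16, M_3 = 169/32.

5.2813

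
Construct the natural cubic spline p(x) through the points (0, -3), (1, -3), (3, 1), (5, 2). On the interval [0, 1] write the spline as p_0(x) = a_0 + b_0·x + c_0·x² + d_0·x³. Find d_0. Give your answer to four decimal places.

Write M_i for p''(x_i). With h_i = 1, 2, 2 and divided differences Δ_i = 0, 2, 1/2, the continuity of p' gives the tridiagonal system
  1·M_0 + 6·M_1 + 2·M_2 = 6(Δ_1 - Δ_0) = 12
  2·M_1 + 8·M_2 + 2·M_3 = 6(Δ_2 - Δ_1) = -9
Natural end conditions: M_0 = M_3 = 0.
Forward elimination and back-substitution give M_0 = 0, M_1 = 57/22, M_2 = -39/22, M_3 = 0.
On [0, 1], with p_0(x) = a_0 + b_0·x + c_0·x² + d_0·x³: c_0 = M_0/2 = 0, d_0 = (M_1 - M_0)/(6h_0) = 19/44, b_0 = Δ_0 - h_0(2M_0 + M_1)/6 = -19/44.

0.4318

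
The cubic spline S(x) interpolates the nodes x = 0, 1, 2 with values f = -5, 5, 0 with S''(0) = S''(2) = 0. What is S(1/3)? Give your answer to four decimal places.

Write M_i for S''(x_i). With h_i = 1, 1 and divided differences Δ_i = 10, -5, the continuity of S' gives the tridiagonal system
  1·M_0 + 4·M_1 + 1·M_2 = 6(Δ_1 - Δ_0) = -90
Natural end conditions: M_0 = M_2 = 0.
Solving: M_0 = 0, M_1 = -45/2, M_2 = 0.
On [0, 1], S(x) = -5 + 55/4·x + 0·x² - 15/4·x³.
With x = 1/3: S(1/3) = -5/9.

-0.5556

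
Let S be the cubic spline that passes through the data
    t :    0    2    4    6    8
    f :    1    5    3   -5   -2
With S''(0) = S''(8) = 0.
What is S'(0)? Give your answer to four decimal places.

With m_i denoting the second derivative at x_i, h_i = 2, 2, 2, 2, and Δ_i = (y_(i+1) − y_i)/h_i = 2, -1, -4, 3/2:
  2·m_0 + 8·m_1 + 2·m_2 = 6(Δ_1 - Δ_0) = -18
  2·m_1 + 8·m_2 + 2·m_3 = 6(Δ_2 - Δ_1) = -18
  2·m_2 + 8·m_3 + 2·m_4 = 6(Δ_3 - Δ_2) = 33
Natural end conditions: m_0 = m_4 = 0.
Forward elimination and back-substitution give m_0 = 0, m_1 = -165/112, m_2 = -87/28, m_3 = 549/112, m_4 = 0.
On [0, 2], S'(t) = b_0 + 2c_0·t + 3d_0·t² with b_0 = Δ_0 - h_0(2m_0 + m_1)/6 = 279/112, c_0 = m_0/2 = 0, d_0 = (m_1 - m_0)/(6h_0) = -55/448. So S'(0) = 279/112.

2.4911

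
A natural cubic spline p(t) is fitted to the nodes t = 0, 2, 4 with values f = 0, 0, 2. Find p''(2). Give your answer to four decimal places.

0.7500

Let m_i = p''(x_i). Step sizes h_i = 2, 2; slopes of the chords Δ_i = (y_(i+1) - y_i)/h_i = 0, 1.
  2·m_0 + 8·m_1 + 2·m_2 = 6(Δ_1 - Δ_0) = 6
Natural end conditions: m_0 = m_2 = 0.
Forward elimination and back-substitution give m_0 = 0, m_1 = 3/4, m_2 = 0.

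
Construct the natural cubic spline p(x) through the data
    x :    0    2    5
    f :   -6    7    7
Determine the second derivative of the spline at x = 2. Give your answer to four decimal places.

Write σ_i for p''(x_i). With h_i = 2, 3 and divided differences Δ_i = 13/2, 0, the continuity of p' gives the tridiagonal system
  2·σ_0 + 10·σ_1 + 3·σ_2 = 6(Δ_1 - Δ_0) = -39
Natural end conditions: σ_0 = σ_2 = 0.
Solving: σ_0 = 0, σ_1 = -39/10, σ_2 = 0.

-3.9000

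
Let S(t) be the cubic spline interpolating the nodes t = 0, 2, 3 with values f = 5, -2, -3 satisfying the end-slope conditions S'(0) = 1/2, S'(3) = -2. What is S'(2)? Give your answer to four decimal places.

-2.1667

Write M_i for S''(x_i). With h_i = 2, 1 and divided differences Δ_i = -7/2, -1, the continuity of S' gives the tridiagonal system
  2·M_0 + 6·M_1 + 1·M_2 = 6(Δ_1 - Δ_0) = 15
Clamped end conditions give two more equations: 2h_0·M_0 + h_0·M_1 = 6(Δ_0 - S'(0)) = -24 and h_1·M_1 + 2h_1·M_2 = 6(S'(3) - Δ_1) = -6.
Hence M_0 = -28/3, M_1 = 20/3, M_2 = -19/3.
On [2, 3], S'(t) = b_1 + 2c_1·(t - 2) + 3d_1·(t - 2)² with b_1 = Δ_1 - h_1(2M_1 + M_2)/6 = -13/6, c_1 = M_1/2 = 10/3, d_1 = (M_2 - M_1)/(6h_1) = -13/6. So S'(2) = -13/6.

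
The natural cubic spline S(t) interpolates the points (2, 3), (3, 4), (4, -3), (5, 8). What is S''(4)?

Put M_i = S'' at the i-th knot. Here h = (1, 1, 1) and Δ = (1, -7, 11), so the interior equations h_(i-1)·M_(i-1) + 2(h_(i-1)+h_i)·M_i + h_i·M_(i+1) = 6(Δ_i − Δ_(i-1)) read
  1·M_0 + 4·M_1 + 1·M_2 = 6(Δ_1 - Δ_0) = -48
  1·M_1 + 4·M_2 + 1·M_3 = 6(Δ_2 - Δ_1) = 108
Natural end conditions: M_0 = M_3 = 0.
Solving the tridiagonal system: M_0 = 0, M_1 = -20, M_2 = 32, M_3 = 0.

32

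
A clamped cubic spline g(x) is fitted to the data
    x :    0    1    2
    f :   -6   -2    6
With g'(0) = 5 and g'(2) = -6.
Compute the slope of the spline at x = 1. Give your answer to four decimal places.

With σ_i denoting the second derivative at x_i, h_i = 1, 1, and Δ_i = (y_(i+1) − y_i)/h_i = 4, 8:
  1·σ_0 + 4·σ_1 + 1·σ_2 = 6(Δ_1 - Δ_0) = 24
Clamped end conditions give two more equations: 2h_0·σ_0 + h_0·σ_1 = 6(Δ_0 - g'(0)) = -6 and h_1·σ_1 + 2h_1·σ_2 = 6(g'(2) - Δ_1) = -84.
Forward elimination and back-substitution give σ_0 = -29/2, σ_1 = 23, σ_2 = -107/2.
On [1, 2], g'(x) = b_1 + 2c_1·(x - 1) + 3d_1·(x - 1)² with b_1 = Δ_1 - h_1(2σ_1 + σ_2)/6 = 37/4, c_1 = σ_1/2 = 23/2, d_1 = (σ_2 - σ_1)/(6h_1) = -51/4. So g'(1) = 37/4.

9.2500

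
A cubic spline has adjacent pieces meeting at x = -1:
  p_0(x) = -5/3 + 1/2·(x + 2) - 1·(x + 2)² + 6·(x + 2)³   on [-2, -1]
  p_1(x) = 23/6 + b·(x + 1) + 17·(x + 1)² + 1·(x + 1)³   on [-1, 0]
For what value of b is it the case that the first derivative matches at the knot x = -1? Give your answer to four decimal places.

p_0'(x) = 1/2 - 2·(x + 2) + 18·(x + 2)², so p_0'(-1) = 33/2. On the right, p_1'(-1) = b, so b = 33/2.

16.5000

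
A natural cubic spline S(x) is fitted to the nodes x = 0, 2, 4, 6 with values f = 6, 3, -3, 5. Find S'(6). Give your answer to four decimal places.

5.9667

With M_i denoting the second derivative at x_i, h_i = 2, 2, 2, and Δ_i = (y_(i+1) − y_i)/h_i = -3/2, -3, 4:
  2·M_0 + 8·M_1 + 2·M_2 = 6(Δ_1 - Δ_0) = -9
  2·M_1 + 8·M_2 + 2·M_3 = 6(Δ_2 - Δ_1) = 42
Natural end conditions: M_0 = M_3 = 0.
Hence M_0 = 0, M_1 = -13/5, M_2 = 59/10, M_3 = 0.
On [4, 6], S'(x) = b_2 + 2c_2·(x - 4) + 3d_2·(x - 4)² with b_2 = Δ_2 - h_2(2M_2 + M_3)/6 = 1/15, c_2 = M_2/2 = 59/20, d_2 = (M_3 - M_2)/(6h_2) = -59/120. So S'(6) = 179/30.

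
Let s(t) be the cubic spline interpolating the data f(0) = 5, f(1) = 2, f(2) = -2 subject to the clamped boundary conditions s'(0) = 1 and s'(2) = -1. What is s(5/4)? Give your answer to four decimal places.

0.6836

Let M_i = s''(x_i). Step sizes h_i = 1, 1; slopes of the chords Δ_i = (y_(i+1) - y_i)/h_i = -3, -4.
  1·M_0 + 4·M_1 + 1·M_2 = 6(Δ_1 - Δ_0) = -6
Clamped end conditions give two more equations: 2h_0·M_0 + h_0·M_1 = 6(Δ_0 - s'(0)) = -24 and h_1·M_1 + 2h_1·M_2 = 6(s'(2) - Δ_1) = 18.
Solving: M_0 = -23/2, M_1 = -1, M_2 = 19/2.
On [1, 2], s(t) = 2 - 21/4·(t - 1) - 1/2·(t - 1)² + 7/4·(t - 1)³.
With (t - 1) = 1/4: s(5/4) = 175/256.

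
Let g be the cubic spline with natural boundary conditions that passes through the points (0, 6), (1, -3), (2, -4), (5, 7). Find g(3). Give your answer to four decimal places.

Write σ_i for g''(x_i). With h_i = 1, 1, 3 and divided differences Δ_i = -9, -1, 11/3, the continuity of g' gives the tridiagonal system
  1·σ_0 + 4·σ_1 + 1·σ_2 = 6(Δ_1 - Δ_0) = 48
  1·σ_1 + 8·σ_2 + 3·σ_3 = 6(Δ_2 - Δ_1) = 28
Natural end conditions: σ_0 = σ_3 = 0.
Forward elimination and back-substitution give σ_0 = 0, σ_1 = 356/31, σ_2 = 64/31, σ_3 = 0.
On [2, 5], g(x) = -4 + 149/93·(x - 2) + 32/31·(x - 2)² - 32/279·(x - 2)³.
With (x - 2) = 1: g(3) = -413/279.

-1.4803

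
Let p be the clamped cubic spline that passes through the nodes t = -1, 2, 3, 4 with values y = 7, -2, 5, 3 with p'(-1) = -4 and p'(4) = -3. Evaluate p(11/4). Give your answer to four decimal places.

3.7769

Write M_i for p''(x_i). With h_i = 3, 1, 1 and divided differences Δ_i = -3, 7, -2, the continuity of p' gives the tridiagonal system
  3·M_0 + 8·M_1 + 1·M_2 = 6(Δ_1 - Δ_0) = 60
  1·M_1 + 4·M_2 + 1·M_3 = 6(Δ_2 - Δ_1) = -54
Clamped end conditions give two more equations: 2h_0·M_0 + h_0·M_1 = 6(Δ_0 - p'(-1)) = 6 and h_2·M_2 + 2h_2·M_3 = 6(p'(4) - Δ_2) = -6.
Hence M_0 = -138/29, M_1 = 334/29, M_2 = -518/29, M_3 = 172/29.
On [2, 3], p(t) = -2 + 178/29·(t - 2) + 167/29·(t - 2)² - 142/29·(t - 2)³.
With (t - 2) = 3/4: p(11/4) = 3505/928.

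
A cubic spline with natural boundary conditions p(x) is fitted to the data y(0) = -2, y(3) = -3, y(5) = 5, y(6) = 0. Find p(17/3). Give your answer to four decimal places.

2.1887

With M_i denoting the second derivative at x_i, h_i = 3, 2, 1, and Δ_i = (y_(i+1) − y_i)/h_i = -1/3, 4, -5:
  3·M_0 + 10·M_1 + 2·M_2 = 6(Δ_1 - Δ_0) = 26
  2·M_1 + 6·M_2 + 1·M_3 = 6(Δ_2 - Δ_1) = -54
Natural end conditions: M_0 = M_3 = 0.
Forward elimination and back-substitution give M_0 = 0, M_1 = 33/7, M_2 = -74/7, M_3 = 0.
On [5, 6], p(x) = 5 - 31/21·(x - 5) - 37/7·(x - 5)² + 37/21·(x - 5)³.
With (x - 5) = 2/3: p(17/3) = 1241/567.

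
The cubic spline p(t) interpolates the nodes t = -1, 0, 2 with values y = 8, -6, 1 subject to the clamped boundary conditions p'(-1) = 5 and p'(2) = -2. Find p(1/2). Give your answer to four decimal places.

-8.5391

With M_i denoting the second derivative at x_i, h_i = 1, 2, and Δ_i = (y_(i+1) − y_i)/h_i = -14, 7/2:
  1·M_0 + 6·M_1 + 2·M_2 = 6(Δ_1 - Δ_0) = 105
Clamped end conditions give two more equations: 2h_0·M_0 + h_0·M_1 = 6(Δ_0 - p'(-1)) = -114 and h_1·M_1 + 2h_1·M_2 = 6(p'(2) - Δ_1) = -33.
Solving: M_0 = -461/6, M_1 = 119/3, M_2 = -337/12.
On [0, 2], p(t) = -6 - 163/12·t + 119/6·t² - 271/48·t³.
With t = 1/2: p(1/2) = -1093/128.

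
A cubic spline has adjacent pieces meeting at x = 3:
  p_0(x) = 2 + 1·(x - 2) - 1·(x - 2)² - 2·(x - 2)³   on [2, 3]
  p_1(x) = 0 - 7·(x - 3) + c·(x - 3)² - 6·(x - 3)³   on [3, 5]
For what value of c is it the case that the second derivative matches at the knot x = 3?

-7

p_0''(x) = -2 - 12·(x - 2), so p_0''(3) = -14. On the right, p_1''(3) = 2c, so c = -7.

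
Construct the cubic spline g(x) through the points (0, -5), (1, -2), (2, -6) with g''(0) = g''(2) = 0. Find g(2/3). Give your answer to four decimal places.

Put M_i = g'' at the i-th knot. Here h = (1, 1) and Δ = (3, -4), so the interior equations h_(i-1)·M_(i-1) + 2(h_(i-1)+h_i)·M_i + h_i·M_(i+1) = 6(Δ_i − Δ_(i-1)) read
  1·M_0 + 4·M_1 + 1·M_2 = 6(Δ_1 - Δ_0) = -42
Natural end conditions: M_0 = M_2 = 0.
Solving: M_0 = 0, M_1 = -21/2, M_2 = 0.
On [0, 1], g(x) = -5 + 19/4·x + 0·x² - 7/4·x³.
With x = 2/3: g(2/3) = -127/54.

-2.3519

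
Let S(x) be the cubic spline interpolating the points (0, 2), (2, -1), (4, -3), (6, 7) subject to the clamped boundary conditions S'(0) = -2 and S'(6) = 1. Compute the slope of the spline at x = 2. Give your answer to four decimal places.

-2.2000

Write σ_i for S''(x_i). With h_i = 2, 2, 2 and divided differences Δ_i = -3/2, -1, 5, the continuity of S' gives the tridiagonal system
  2·σ_0 + 8·σ_1 + 2·σ_2 = 6(Δ_1 - Δ_0) = 3
  2·σ_1 + 8·σ_2 + 2·σ_3 = 6(Δ_2 - Δ_1) = 36
Clamped end conditions give two more equations: 2h_0·σ_0 + h_0·σ_1 = 6(Δ_0 - S'(0)) = 3 and h_2·σ_2 + 2h_2·σ_3 = 6(S'(6) - Δ_2) = -24.
Solving the tridiagonal system: σ_0 = 17/10, σ_1 = -19/10, σ_2 = 37/5, σ_3 = -97/10.
On [2, 4], S'(x) = b_1 + 2c_1·(x - 2) + 3d_1·(x - 2)² with b_1 = Δ_1 - h_1(2σ_1 + σ_2)/6 = -11/5, c_1 = σ_1/2 = -19/20, d_1 = (σ_2 - σ_1)/(6h_1) = 31/40. So S'(2) = -11/5.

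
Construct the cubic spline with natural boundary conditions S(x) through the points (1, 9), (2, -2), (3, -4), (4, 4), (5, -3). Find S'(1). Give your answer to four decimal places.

-12.4286

Put M_i = S'' at the i-th knot. Here h = (1, 1, 1, 1) and Δ = (-11, -2, 8, -7), so the interior equations h_(i-1)·M_(i-1) + 2(h_(i-1)+h_i)·M_i + h_i·M_(i+1) = 6(Δ_i − Δ_(i-1)) read
  1·M_0 + 4·M_1 + 1·M_2 = 6(Δ_1 - Δ_0) = 54
  1·M_1 + 4·M_2 + 1·M_3 = 6(Δ_2 - Δ_1) = 60
  1·M_2 + 4·M_3 + 1·M_4 = 6(Δ_3 - Δ_2) = -90
Natural end conditions: M_0 = M_4 = 0.
Solving: M_0 = 0, M_1 = 60/7, M_2 = 138/7, M_3 = -192/7, M_4 = 0.
On [1, 2], S'(x) = b_0 + 2c_0·(x - 1) + 3d_0·(x - 1)² with b_0 = Δ_0 - h_0(2M_0 + M_1)/6 = -87/7, c_0 = M_0/2 = 0, d_0 = (M_1 - M_0)/(6h_0) = 10/7. So S'(1) = -87/7.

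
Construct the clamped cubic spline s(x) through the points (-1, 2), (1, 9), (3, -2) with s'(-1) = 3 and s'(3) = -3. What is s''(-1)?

6

Write M_i for s''(x_i). With h_i = 2, 2 and divided differences Δ_i = 7/2, -11/2, the continuity of s' gives the tridiagonal system
  2·M_0 + 8·M_1 + 2·M_2 = 6(Δ_1 - Δ_0) = -54
Clamped end conditions give two more equations: 2h_0·M_0 + h_0·M_1 = 6(Δ_0 - s'(-1)) = 3 and h_1·M_1 + 2h_1·M_2 = 6(s'(3) - Δ_1) = 15.
Solving: M_0 = 6, M_1 = -21/2, M_2 = 9.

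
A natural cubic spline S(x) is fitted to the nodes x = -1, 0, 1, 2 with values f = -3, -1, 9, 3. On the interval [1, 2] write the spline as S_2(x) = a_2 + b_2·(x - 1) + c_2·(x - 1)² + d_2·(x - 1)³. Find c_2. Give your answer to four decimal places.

-14.4000

Put M_i = S'' at the i-th knot. Here h = (1, 1, 1) and Δ = (2, 10, -6), so the interior equations h_(i-1)·M_(i-1) + 2(h_(i-1)+h_i)·M_i + h_i·M_(i+1) = 6(Δ_i − Δ_(i-1)) read
  1·M_0 + 4·M_1 + 1·M_2 = 6(Δ_1 - Δ_0) = 48
  1·M_1 + 4·M_2 + 1·M_3 = 6(Δ_2 - Δ_1) = -96
Natural end conditions: M_0 = M_3 = 0.
Solving the tridiagonal system: M_0 = 0, M_1 = 96/5, M_2 = -144/5, M_3 = 0.
On [1, 2], with S_2(x) = a_2 + b_2·(x - 1) + c_2·(x - 1)² + d_2·(x - 1)³: c_2 = M_2/2 = -72/5, d_2 = (M_3 - M_2)/(6h_2) = 24/5, b_2 = Δ_2 - h_2(2M_2 + M_3)/6 = 18/5.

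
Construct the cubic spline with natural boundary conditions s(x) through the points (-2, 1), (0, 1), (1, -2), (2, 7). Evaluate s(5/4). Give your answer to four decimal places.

-0.8200

With M_i denoting the second derivative at x_i, h_i = 2, 1, 1, and Δ_i = (y_(i+1) − y_i)/h_i = 0, -3, 9:
  2·M_0 + 6·M_1 + 1·M_2 = 6(Δ_1 - Δ_0) = -18
  1·M_1 + 4·M_2 + 1·M_3 = 6(Δ_2 - Δ_1) = 72
Natural end conditions: M_0 = M_3 = 0.
Hence M_0 = 0, M_1 = -144/23, M_2 = 450/23, M_3 = 0.
On [1, 2], s(x) = -2 + 57/23·(x - 1) + 225/23·(x - 1)² - 75/23·(x - 1)³.
With (x - 1) = 1/4: s(5/4) = -1207/1472.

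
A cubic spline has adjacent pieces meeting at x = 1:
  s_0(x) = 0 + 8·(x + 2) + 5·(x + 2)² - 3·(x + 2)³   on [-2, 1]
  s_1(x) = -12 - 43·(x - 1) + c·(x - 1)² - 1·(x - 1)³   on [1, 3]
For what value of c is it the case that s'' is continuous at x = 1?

-22

s_0''(x) = 10 - 18·(x + 2), so s_0''(1) = -44. On the right, s_1''(1) = 2c, so c = -22.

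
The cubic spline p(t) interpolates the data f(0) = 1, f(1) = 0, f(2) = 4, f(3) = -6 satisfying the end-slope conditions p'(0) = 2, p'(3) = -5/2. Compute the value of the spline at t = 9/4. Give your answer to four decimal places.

1.9078

Write M_i for p''(x_i). With h_i = 1, 1, 1 and divided differences Δ_i = -1, 4, -10, the continuity of p' gives the tridiagonal system
  1·M_0 + 4·M_1 + 1·M_2 = 6(Δ_1 - Δ_0) = 30
  1·M_1 + 4·M_2 + 1·M_3 = 6(Δ_2 - Δ_1) = -84
Clamped end conditions give two more equations: 2h_0·M_0 + h_0·M_1 = 6(Δ_0 - p'(0)) = -18 and h_2·M_2 + 2h_2·M_3 = 6(p'(3) - Δ_2) = 45.
Hence M_0 = -99/5, M_1 = 108/5, M_2 = -183/5, M_3 = 204/5.
On [2, 3], p(t) = 4 - 23/5·(t - 2) - 183/10·(t - 2)² + 129/10·(t - 2)³.
With (t - 2) = 1/4: p(9/4) = 1221/640.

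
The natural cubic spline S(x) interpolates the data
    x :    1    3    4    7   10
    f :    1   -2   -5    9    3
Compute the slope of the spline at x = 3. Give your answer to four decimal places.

-3.4020

Write M_i for S''(x_i). With h_i = 2, 1, 3, 3 and divided differences Δ_i = -3/2, -3, 14/3, -2, the continuity of S' gives the tridiagonal system
  2·M_0 + 6·M_1 + 1·M_2 = 6(Δ_1 - Δ_0) = -9
  1·M_1 + 8·M_2 + 3·M_3 = 6(Δ_2 - Δ_1) = 46
  3·M_2 + 12·M_3 + 3·M_4 = 6(Δ_3 - Δ_2) = -40
Natural end conditions: M_0 = M_4 = 0.
Forward elimination and back-substitution give M_0 = 0, M_1 = -97/34, M_2 = 138/17, M_3 = -547/102, M_4 = 0.
On [3, 4], S'(x) = b_1 + 2c_1·(x - 3) + 3d_1·(x - 3)² with b_1 = Δ_1 - h_1(2M_1 + M_2)/6 = -347/102, c_1 = M_1/2 = -97/68, d_1 = (M_2 - M_1)/(6h_1) = 373/204. So S'(3) = -347/102.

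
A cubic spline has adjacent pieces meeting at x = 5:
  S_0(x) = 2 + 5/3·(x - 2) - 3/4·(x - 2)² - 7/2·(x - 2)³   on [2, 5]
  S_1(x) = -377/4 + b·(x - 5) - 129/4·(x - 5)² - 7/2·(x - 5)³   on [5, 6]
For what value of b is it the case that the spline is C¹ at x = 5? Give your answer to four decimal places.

S_0'(x) = 5/3 - 3/2·(x - 2) - 21/2·(x - 2)², so S_0'(5) = -292/3. On the right, S_1'(5) = b, so b = -292/3.

-97.3333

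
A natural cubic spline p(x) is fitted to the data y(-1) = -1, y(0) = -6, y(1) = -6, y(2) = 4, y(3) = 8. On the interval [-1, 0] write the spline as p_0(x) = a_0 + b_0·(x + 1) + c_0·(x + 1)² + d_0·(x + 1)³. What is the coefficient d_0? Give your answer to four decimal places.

Write M_i for p''(x_i). With h_i = 1, 1, 1, 1 and divided differences Δ_i = -5, 0, 10, 4, the continuity of p' gives the tridiagonal system
  1·M_0 + 4·M_1 + 1·M_2 = 6(Δ_1 - Δ_0) = 30
  1·M_1 + 4·M_2 + 1·M_3 = 6(Δ_2 - Δ_1) = 60
  1·M_2 + 4·M_3 + 1·M_4 = 6(Δ_3 - Δ_2) = -36
Natural end conditions: M_0 = M_4 = 0.
Hence M_0 = 0, M_1 = 87/28, M_2 = 123/7, M_3 = -375/28, M_4 = 0.
On [-1, 0], with p_0(x) = a_0 + b_0·(x + 1) + c_0·(x + 1)² + d_0·(x + 1)³: c_0 = M_0/2 = 0, d_0 = (M_1 - M_0)/(6h_0) = 29/56, b_0 = Δ_0 - h_0(2M_0 + M_1)/6 = -309/56.

0.5179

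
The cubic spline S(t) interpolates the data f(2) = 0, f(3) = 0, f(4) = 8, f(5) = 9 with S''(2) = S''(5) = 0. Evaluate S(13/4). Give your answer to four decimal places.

1.7094

Put σ_i = S'' at the i-th knot. Here h = (1, 1, 1) and Δ = (0, 8, 1), so the interior equations h_(i-1)·σ_(i-1) + 2(h_(i-1)+h_i)·σ_i + h_i·σ_(i+1) = 6(Δ_i − Δ_(i-1)) read
  1·σ_0 + 4·σ_1 + 1·σ_2 = 6(Δ_1 - Δ_0) = 48
  1·σ_1 + 4·σ_2 + 1·σ_3 = 6(Δ_2 - Δ_1) = -42
Natural end conditions: σ_0 = σ_3 = 0.
Forward elimination and back-substitution give σ_0 = 0, σ_1 = 78/5, σ_2 = -72/5, σ_3 = 0.
On [3, 4], S(t) = 0 + 26/5·(t - 3) + 39/5·(t - 3)² - 5·(t - 3)³.
With (t - 3) = 1/4: S(13/4) = 547/320.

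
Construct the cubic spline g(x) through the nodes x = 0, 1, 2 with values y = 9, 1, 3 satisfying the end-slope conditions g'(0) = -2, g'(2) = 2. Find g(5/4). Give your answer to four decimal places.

Put m_i = g'' at the i-th knot. Here h = (1, 1) and Δ = (-8, 2), so the interior equations h_(i-1)·m_(i-1) + 2(h_(i-1)+h_i)·m_i + h_i·m_(i+1) = 6(Δ_i − Δ_(i-1)) read
  1·m_0 + 4·m_1 + 1·m_2 = 6(Δ_1 - Δ_0) = 60
Clamped end conditions give two more equations: 2h_0·m_0 + h_0·m_1 = 6(Δ_0 - g'(0)) = -36 and h_1·m_1 + 2h_1·m_2 = 6(g'(2) - Δ_1) = 0.
Solving: m_0 = -31, m_1 = 26, m_2 = -13.
On [1, 2], g(x) = 1 - 9/2·(x - 1) + 13·(x - 1)² - 13/2·(x - 1)³.
With (x - 1) = 1/4: g(5/4) = 75/128.

0.5859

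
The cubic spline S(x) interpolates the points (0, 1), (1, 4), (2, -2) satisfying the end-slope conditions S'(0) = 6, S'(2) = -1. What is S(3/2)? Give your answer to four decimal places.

0.6875

Let σ_i = S''(x_i). Step sizes h_i = 1, 1; slopes of the chords Δ_i = (y_(i+1) - y_i)/h_i = 3, -6.
  1·σ_0 + 4·σ_1 + 1·σ_2 = 6(Δ_1 - Δ_0) = -54
Clamped end conditions give two more equations: 2h_0·σ_0 + h_0·σ_1 = 6(Δ_0 - S'(0)) = -18 and h_1·σ_1 + 2h_1·σ_2 = 6(S'(2) - Δ_1) = 30.
Solving: σ_0 = 1, σ_1 = -20, σ_2 = 25.
On [1, 2], S(x) = 4 - 7/2·(x - 1) - 10·(x - 1)² + 15/2·(x - 1)³.
With (x - 1) = 1/2: S(3/2) = 11/16.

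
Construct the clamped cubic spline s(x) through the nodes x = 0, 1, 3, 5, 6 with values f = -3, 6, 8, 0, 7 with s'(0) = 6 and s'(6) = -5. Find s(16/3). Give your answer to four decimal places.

With σ_i denoting the second derivative at x_i, h_i = 1, 2, 2, 1, and Δ_i = (y_(i+1) − y_i)/h_i = 9, 1, -4, 7:
  1·σ_0 + 6·σ_1 + 2·σ_2 = 6(Δ_1 - Δ_0) = -48
  2·σ_1 + 8·σ_2 + 2·σ_3 = 6(Δ_2 - Δ_1) = -30
  2·σ_2 + 6·σ_3 + 1·σ_4 = 6(Δ_3 - Δ_2) = 66
Clamped end conditions give two more equations: 2h_0·σ_0 + h_0·σ_1 = 6(Δ_0 - s'(0)) = 18 and h_3·σ_3 + 2h_3·σ_4 = 6(s'(6) - Δ_3) = -72.
Solving: σ_0 = 851/66, σ_1 = -257/33, σ_2 = -85/12, σ_3 = 697/33, σ_4 = -3073/66.
On [5, 6], s(x) = 0 + 1019/132·(x - 5) + 697/66·(x - 5)² - 1489/132·(x - 5)³.
With (x - 5) = 1/3: s(16/3) = 2966/891.

3.3288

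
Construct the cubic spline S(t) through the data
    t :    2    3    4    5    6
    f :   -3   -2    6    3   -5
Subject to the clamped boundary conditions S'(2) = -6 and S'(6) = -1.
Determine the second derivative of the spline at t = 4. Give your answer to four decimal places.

-16.7500

Write M_i for S''(x_i). With h_i = 1, 1, 1, 1 and divided differences Δ_i = 1, 8, -3, -8, the continuity of S' gives the tridiagonal system
  1·M_0 + 4·M_1 + 1·M_2 = 6(Δ_1 - Δ_0) = 42
  1·M_1 + 4·M_2 + 1·M_3 = 6(Δ_2 - Δ_1) = -66
  1·M_2 + 4·M_3 + 1·M_4 = 6(Δ_3 - Δ_2) = -30
Clamped end conditions give two more equations: 2h_0·M_0 + h_0·M_1 = 6(Δ_0 - S'(2)) = 42 and h_3·M_3 + 2h_3·M_4 = 6(S'(6) - Δ_3) = 42.
Hence M_0 = 437/28, M_1 = 151/14, M_2 = -67/4, M_3 = -137/14, M_4 = 725/28.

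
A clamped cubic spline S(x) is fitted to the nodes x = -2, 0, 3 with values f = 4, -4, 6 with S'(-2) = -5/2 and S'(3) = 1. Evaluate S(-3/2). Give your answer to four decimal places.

Write M_i for S''(x_i). With h_i = 2, 3 and divided differences Δ_i = -4, 10/3, the continuity of S' gives the tridiagonal system
  2·M_0 + 10·M_1 + 3·M_2 = 6(Δ_1 - Δ_0) = 44
Clamped end conditions give two more equations: 2h_0·M_0 + h_0·M_1 = 6(Δ_0 - S'(-2)) = -9 and h_1·M_1 + 2h_1·M_2 = 6(S'(3) - Δ_1) = -14.
Solving: M_0 = -119/20, M_1 = 37/5, M_2 = -181/30.
On [-2, 0], S(x) = 4 - 5/2·(x + 2) - 119/40·(x + 2)² + 89/80·(x + 2)³.
With (x + 2) = 1/2: S(-3/2) = 1373/640.

2.1453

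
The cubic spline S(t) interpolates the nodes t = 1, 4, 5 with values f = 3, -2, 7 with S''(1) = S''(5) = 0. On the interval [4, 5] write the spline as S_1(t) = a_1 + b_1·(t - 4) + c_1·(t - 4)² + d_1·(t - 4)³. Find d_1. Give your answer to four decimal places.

Let σ_i = S''(x_i). Step sizes h_i = 3, 1; slopes of the chords Δ_i = (y_(i+1) - y_i)/h_i = -5/3, 9.
  3·σ_0 + 8·σ_1 + 1·σ_2 = 6(Δ_1 - Δ_0) = 64
Natural end conditions: σ_0 = σ_2 = 0.
Solving the tridiagonal system: σ_0 = 0, σ_1 = 8, σ_2 = 0.
On [4, 5], with S_1(t) = a_1 + b_1·(t - 4) + c_1·(t - 4)² + d_1·(t - 4)³: c_1 = σ_1/2 = 4, d_1 = (σ_2 - σ_1)/(6h_1) = -4/3, b_1 = Δ_1 - h_1(2σ_1 + σ_2)/6 = 19/3.

-1.3333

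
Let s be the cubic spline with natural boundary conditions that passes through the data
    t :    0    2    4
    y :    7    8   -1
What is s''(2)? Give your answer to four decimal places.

Put σ_i = s'' at the i-th knot. Here h = (2, 2) and Δ = (1/2, -9/2), so the interior equations h_(i-1)·σ_(i-1) + 2(h_(i-1)+h_i)·σ_i + h_i·σ_(i+1) = 6(Δ_i − Δ_(i-1)) read
  2·σ_0 + 8·σ_1 + 2·σ_2 = 6(Δ_1 - Δ_0) = -30
Natural end conditions: σ_0 = σ_2 = 0.
Solving the tridiagonal system: σ_0 = 0, σ_1 = -15/4, σ_2 = 0.

-3.7500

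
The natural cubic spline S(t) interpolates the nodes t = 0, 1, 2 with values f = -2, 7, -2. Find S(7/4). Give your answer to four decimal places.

Put M_i = S'' at the i-th knot. Here h = (1, 1) and Δ = (9, -9), so the interior equations h_(i-1)·M_(i-1) + 2(h_(i-1)+h_i)·M_i + h_i·M_(i+1) = 6(Δ_i − Δ_(i-1)) read
  1·M_0 + 4·M_1 + 1·M_2 = 6(Δ_1 - Δ_0) = -108
Natural end conditions: M_0 = M_2 = 0.
Forward elimination and back-substitution give M_0 = 0, M_1 = -27, M_2 = 0.
On [1, 2], S(t) = 7 + 0·(t - 1) - 27/2·(t - 1)² + 9/2·(t - 1)³.
With (t - 1) = 3/4: S(7/4) = 167/128.

1.3047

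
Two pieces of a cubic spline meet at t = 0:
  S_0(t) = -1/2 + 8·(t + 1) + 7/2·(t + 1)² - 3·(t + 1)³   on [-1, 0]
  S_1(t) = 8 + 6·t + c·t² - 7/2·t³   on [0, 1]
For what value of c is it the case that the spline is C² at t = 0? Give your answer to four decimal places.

S_0''(t) = 7 - 18·(t + 1), so S_0''(0) = -11. On the right, S_1''(0) = 2c, so c = -11/2.

-5.5000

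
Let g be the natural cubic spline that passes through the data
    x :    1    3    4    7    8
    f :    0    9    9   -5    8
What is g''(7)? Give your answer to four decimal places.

Let M_i = g''(x_i). Step sizes h_i = 2, 1, 3, 1; slopes of the chords Δ_i = (y_(i+1) - y_i)/h_i = 9/2, 0, -14/3, 13.
  2·M_0 + 6·M_1 + 1·M_2 = 6(Δ_1 - Δ_0) = -27
  1·M_1 + 8·M_2 + 3·M_3 = 6(Δ_2 - Δ_1) = -28
  3·M_2 + 8·M_3 + 1·M_4 = 6(Δ_3 - Δ_2) = 106
Natural end conditions: M_0 = M_4 = 0.
Forward elimination and back-substitution give M_0 = 0, M_1 = -41/14, M_2 = -66/7, M_3 = 235/14, M_4 = 0.

16.7857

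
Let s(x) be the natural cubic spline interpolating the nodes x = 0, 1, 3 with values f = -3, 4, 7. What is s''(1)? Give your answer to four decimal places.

-5.5000

Write M_i for s''(x_i). With h_i = 1, 2 and divided differences Δ_i = 7, 3/2, the continuity of s' gives the tridiagonal system
  1·M_0 + 6·M_1 + 2·M_2 = 6(Δ_1 - Δ_0) = -33
Natural end conditions: M_0 = M_2 = 0.
Solving: M_0 = 0, M_1 = -11/2, M_2 = 0.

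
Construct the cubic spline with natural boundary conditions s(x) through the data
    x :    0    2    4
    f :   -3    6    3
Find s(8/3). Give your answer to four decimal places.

6.1111

Put m_i = s'' at the i-th knot. Here h = (2, 2) and Δ = (9/2, -3/2), so the interior equations h_(i-1)·m_(i-1) + 2(h_(i-1)+h_i)·m_i + h_i·m_(i+1) = 6(Δ_i − Δ_(i-1)) read
  2·m_0 + 8·m_1 + 2·m_2 = 6(Δ_1 - Δ_0) = -36
Natural end conditions: m_0 = m_2 = 0.
Solving: m_0 = 0, m_1 = -9/2, m_2 = 0.
On [2, 4], s(x) = 6 + 3/2·(x - 2) - 9/4·(x - 2)² + 3/8·(x - 2)³.
With (x - 2) = 2/3: s(8/3) = 55/9.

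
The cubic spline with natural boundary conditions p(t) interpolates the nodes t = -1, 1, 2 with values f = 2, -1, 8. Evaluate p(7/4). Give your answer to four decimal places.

5.3398

Let m_i = p''(x_i). Step sizes h_i = 2, 1; slopes of the chords Δ_i = (y_(i+1) - y_i)/h_i = -3/2, 9.
  2·m_0 + 6·m_1 + 1·m_2 = 6(Δ_1 - Δ_0) = 63
Natural end conditions: m_0 = m_2 = 0.
Solving the tridiagonal system: m_0 = 0, m_1 = 21/2, m_2 = 0.
On [1, 2], p(t) = -1 + 11/2·(t - 1) + 21/4·(t - 1)² - 7/4·(t - 1)³.
With (t - 1) = 3/4: p(7/4) = 1367/256.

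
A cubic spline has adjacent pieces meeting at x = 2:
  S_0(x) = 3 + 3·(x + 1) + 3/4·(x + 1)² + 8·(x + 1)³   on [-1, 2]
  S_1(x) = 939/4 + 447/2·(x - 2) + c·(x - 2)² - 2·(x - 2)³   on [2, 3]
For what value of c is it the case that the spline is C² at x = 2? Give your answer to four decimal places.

S_0''(x) = 3/2 + 48·(x + 1), so S_0''(2) = 291/2. On the right, S_1''(2) = 2c, so c = 291/4.

72.7500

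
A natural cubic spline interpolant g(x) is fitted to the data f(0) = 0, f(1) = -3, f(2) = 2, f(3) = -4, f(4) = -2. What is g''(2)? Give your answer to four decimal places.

Let σ_i = g''(x_i). Step sizes h_i = 1, 1, 1, 1; slopes of the chords Δ_i = (y_(i+1) - y_i)/h_i = -3, 5, -6, 2.
  1·σ_0 + 4·σ_1 + 1·σ_2 = 6(Δ_1 - Δ_0) = 48
  1·σ_1 + 4·σ_2 + 1·σ_3 = 6(Δ_2 - Δ_1) = -66
  1·σ_2 + 4·σ_3 + 1·σ_4 = 6(Δ_3 - Δ_2) = 48
Natural end conditions: σ_0 = σ_4 = 0.
Solving the tridiagonal system: σ_0 = 0, σ_1 = 129/7, σ_2 = -180/7, σ_3 = 129/7, σ_4 = 0.

-25.7143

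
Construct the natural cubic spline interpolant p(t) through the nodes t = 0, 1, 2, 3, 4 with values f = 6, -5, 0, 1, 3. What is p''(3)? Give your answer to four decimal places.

5.0357

With M_i denoting the second derivative at x_i, h_i = 1, 1, 1, 1, and Δ_i = (y_(i+1) − y_i)/h_i = -11, 5, 1, 2:
  1·M_0 + 4·M_1 + 1·M_2 = 6(Δ_1 - Δ_0) = 96
  1·M_1 + 4·M_2 + 1·M_3 = 6(Δ_2 - Δ_1) = -24
  1·M_2 + 4·M_3 + 1·M_4 = 6(Δ_3 - Δ_2) = 6
Natural end conditions: M_0 = M_4 = 0.
Hence M_0 = 0, M_1 = 771/28, M_2 = -99/7, M_3 = 141/28, M_4 = 0.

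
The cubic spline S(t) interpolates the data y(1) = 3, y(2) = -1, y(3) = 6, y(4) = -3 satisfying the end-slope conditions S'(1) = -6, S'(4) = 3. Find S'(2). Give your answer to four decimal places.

Let M_i = S''(x_i). Step sizes h_i = 1, 1, 1; slopes of the chords Δ_i = (y_(i+1) - y_i)/h_i = -4, 7, -9.
  1·M_0 + 4·M_1 + 1·M_2 = 6(Δ_1 - Δ_0) = 66
  1·M_1 + 4·M_2 + 1·M_3 = 6(Δ_2 - Δ_1) = -96
Clamped end conditions give two more equations: 2h_0·M_0 + h_0·M_1 = 6(Δ_0 - S'(1)) = 12 and h_2·M_2 + 2h_2·M_3 = 6(S'(4) - Δ_2) = 72.
Forward elimination and back-substitution give M_0 = -46/5, M_1 = 152/5, M_2 = -232/5, M_3 = 296/5.
On [2, 3], S'(t) = b_1 + 2c_1·(t - 2) + 3d_1·(t - 2)² with b_1 = Δ_1 - h_1(2M_1 + M_2)/6 = 23/5, c_1 = M_1/2 = 76/5, d_1 = (M_2 - M_1)/(6h_1) = -64/5. So S'(2) = 23/5.

4.6000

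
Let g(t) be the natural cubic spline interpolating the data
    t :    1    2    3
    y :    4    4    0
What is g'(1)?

Write σ_i for g''(x_i). With h_i = 1, 1 and divided differences Δ_i = 0, -4, the continuity of g' gives the tridiagonal system
  1·σ_0 + 4·σ_1 + 1·σ_2 = 6(Δ_1 - Δ_0) = -24
Natural end conditions: σ_0 = σ_2 = 0.
Hence σ_0 = 0, σ_1 = -6, σ_2 = 0.
On [1, 2], g'(t) = b_0 + 2c_0·(t - 1) + 3d_0·(t - 1)² with b_0 = Δ_0 - h_0(2σ_0 + σ_1)/6 = 1, c_0 = σ_0/2 = 0, d_0 = (σ_1 - σ_0)/(6h_0) = -1. So g'(1) = 1.

1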